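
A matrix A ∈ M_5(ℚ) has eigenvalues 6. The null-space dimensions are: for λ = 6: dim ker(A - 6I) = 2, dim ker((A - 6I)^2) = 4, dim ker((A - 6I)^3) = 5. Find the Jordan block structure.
λ = 6: successive nullity increments [2, 2, 1] count blocks of size ≥ k; block sizes are [3, 2].

Jordan blocks: (6, 3), (6, 2)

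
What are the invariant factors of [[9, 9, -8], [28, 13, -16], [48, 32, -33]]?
(x + 1)(x + 5)^2

The Jordan structure of A has elementary divisors (x + 5)^2, (x + 1). Arranging the block sizes at each eigenvalue in decreasing order and taking row products gives the invariant factors.

Invariant factors (smallest first, each dividing the next): (x + 1)(x + 5)^2.

Check: the last factor (x + 1)(x + 5)^2 is the minimal polynomial, and the product (x + 1)(x + 5)^2 is the characteristic polynomial.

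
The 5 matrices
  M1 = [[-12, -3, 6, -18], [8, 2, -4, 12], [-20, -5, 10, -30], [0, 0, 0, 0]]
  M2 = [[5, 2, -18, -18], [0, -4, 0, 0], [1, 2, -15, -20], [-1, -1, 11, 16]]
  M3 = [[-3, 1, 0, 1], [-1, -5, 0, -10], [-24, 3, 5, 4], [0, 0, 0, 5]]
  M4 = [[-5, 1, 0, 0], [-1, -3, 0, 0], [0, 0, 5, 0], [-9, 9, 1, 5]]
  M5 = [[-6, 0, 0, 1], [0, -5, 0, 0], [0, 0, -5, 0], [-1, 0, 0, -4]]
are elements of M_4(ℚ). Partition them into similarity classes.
3 classes: {M1}, {M2, M3, M4}, {M5}

Characteristic polynomials: χ_{M1} = x^4, χ_{M2} = (x - 5)^2(x + 4)^2, χ_{M3} = (x - 5)^2(x + 4)^2, χ_{M4} = (x - 5)^2(x + 4)^2, χ_{M5} = (x + 5)^4.

{M1}: invariant factors x, x, x^2.

{M2, M3, M4}: invariant factors (x - 5)^2(x + 4)^2.

{M5}: invariant factors x + 5, x + 5, (x + 5)^2.

Matrices are similar if and only if their invariant-factor lists agree; the partition into similarity classes is {M1}, {M2, M3, M4}, {M5}.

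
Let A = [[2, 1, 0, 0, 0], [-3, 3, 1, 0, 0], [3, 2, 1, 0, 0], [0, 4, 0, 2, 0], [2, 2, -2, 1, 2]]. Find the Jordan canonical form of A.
The characteristic polynomial is det(xI - A) = (x - 2)^5, so the eigenvalues are 2 (algebraic multiplicity 5).

For λ = 2: rank(A - 2I) = 3, rank((A - 2I)^2) = 1, rank((A - 2I)^3) = 0. The eigenspace has dimension 5 - 3 = 2, so there are 2 Jordan blocks; the rank sequence gives block sizes [3, 2].

Assembling the blocks gives the Jordan form J above.

J = [[2, 1, 0, 0, 0], [0, 2, 1, 0, 0], [0, 0, 2, 0, 0], [0, 0, 0, 2, 1], [0, 0, 0, 0, 2]]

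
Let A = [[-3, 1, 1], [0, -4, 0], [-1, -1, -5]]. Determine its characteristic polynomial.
xI - A = [[x + 3, -1, -1], [0, x + 4, 0], [1, 1, x + 5]].

Expanding det(xI - A) along the first row:
det(xI - A) = + (x + 3)·det([[x + 4, 0], [1, x + 5]]) - (-1)·det([[0, 0], [1, x + 5]]) + (-1)·det([[0, x + 4], [1, 1]]).

Evaluating gives χ_A(x) = x^3 + 12x^2 + 48x + 64 = (x + 4)^3.

χ_A(x) = (x + 4)^3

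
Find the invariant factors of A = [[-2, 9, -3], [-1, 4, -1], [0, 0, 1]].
x - 1, (x - 1)^2

The Jordan structure of A has elementary divisors (x - 1)^2, (x - 1). Arranging the block sizes at each eigenvalue in decreasing order and taking row products gives the invariant factors.

Invariant factors (smallest first, each dividing the next): x - 1, (x - 1)^2.

Check: the last factor (x - 1)^2 is the minimal polynomial, and the product (x - 1)^3 is the characteristic polynomial.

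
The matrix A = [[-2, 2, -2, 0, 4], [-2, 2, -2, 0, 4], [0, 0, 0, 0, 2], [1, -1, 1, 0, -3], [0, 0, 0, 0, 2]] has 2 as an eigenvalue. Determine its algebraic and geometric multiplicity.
The characteristic polynomial is x^4(x - 2), so the factor x - 2 appears with exponent 1: the algebraic multiplicity is 1.

rank(A - 2I) = 4, so the eigenspace has dimension 5 - 4 = 1: the geometric multiplicity is 1.

algebraic multiplicity 1, geometric multiplicity 1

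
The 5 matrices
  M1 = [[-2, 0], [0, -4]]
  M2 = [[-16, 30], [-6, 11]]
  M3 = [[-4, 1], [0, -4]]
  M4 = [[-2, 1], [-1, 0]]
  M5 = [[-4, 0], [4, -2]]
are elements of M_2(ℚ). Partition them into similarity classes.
4 classes: {M1, M5}, {M2}, {M3}, {M4}

Characteristic polynomials: χ_{M1} = (x + 2)(x + 4), χ_{M2} = (x + 1)(x + 4), χ_{M3} = (x + 4)^2, χ_{M4} = (x + 1)^2, χ_{M5} = (x + 2)(x + 4).

{M1, M5}: invariant factors (x + 2)(x + 4).

{M2}: invariant factors (x + 1)(x + 4).

{M3}: invariant factors (x + 4)^2.

{M4}: invariant factors (x + 1)^2.

Matrices are similar if and only if their invariant-factor lists agree; the partition into similarity classes is {M1, M5}, {M2}, {M3}, {M4}.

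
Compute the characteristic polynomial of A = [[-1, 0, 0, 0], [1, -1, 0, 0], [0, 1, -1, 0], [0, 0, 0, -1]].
χ_A(x) = (x + 1)^4

xI - A = [[x + 1, 0, 0, 0], [-1, x + 1, 0, 0], [0, -1, x + 1, 0], [0, 0, 0, x + 1]].

Expanding det(xI - A) along the first row:
det(xI - A) = + (x + 1)·det([[x + 1, 0, 0], [-1, x + 1, 0], [0, 0, x + 1]]) - (0)·det([[-1, 0, 0], [0, x + 1, 0], [0, 0, x + 1]]) + (0)·det([[-1, x + 1, 0], [0, -1, 0], [0, 0, x + 1]]) - (0)·det([[-1, x + 1, 0], [0, -1, x + 1], [0, 0, 0]]).

Evaluating gives χ_A(x) = x^4 + 4x^3 + 6x^2 + 4x + 1 = (x + 1)^4.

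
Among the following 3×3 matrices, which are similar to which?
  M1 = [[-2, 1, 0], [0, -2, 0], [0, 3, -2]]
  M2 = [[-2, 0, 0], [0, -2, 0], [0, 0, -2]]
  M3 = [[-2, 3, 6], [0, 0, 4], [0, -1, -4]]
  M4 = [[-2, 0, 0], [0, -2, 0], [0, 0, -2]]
2 classes: {M1, M3}, {M2, M4}

Characteristic polynomials: χ_{M1} = (x + 2)^3, χ_{M2} = (x + 2)^3, χ_{M3} = (x + 2)^3, χ_{M4} = (x + 2)^3.

{M1, M3}: invariant factors x + 2, (x + 2)^2.

{M2, M4}: invariant factors x + 2, x + 2, x + 2.

Matrices are similar if and only if their invariant-factor lists agree; the partition into similarity classes is {M1, M3}, {M2, M4}.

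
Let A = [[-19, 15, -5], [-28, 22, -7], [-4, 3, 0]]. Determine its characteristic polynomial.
χ_A(x) = (x - 1)^3

xI - A = [[x + 19, -15, 5], [28, x - 22, 7], [4, -3, x]].

Expanding det(xI - A) along the first row:
det(xI - A) = + (x + 19)·det([[x - 22, 7], [-3, x]]) - (-15)·det([[28, 7], [4, x]]) + (5)·det([[28, x - 22], [4, -3]]).

Evaluating gives χ_A(x) = x^3 - 3x^2 + 3x - 1 = (x - 1)^3.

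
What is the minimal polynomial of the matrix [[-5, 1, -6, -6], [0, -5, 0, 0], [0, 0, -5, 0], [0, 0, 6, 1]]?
The characteristic polynomial factors as (x - 1)(x + 5)^3. The minimal polynomial is ∏(x - λ)^{k_λ} where k_λ is the size of the largest Jordan block at λ.

For λ = -5: rank(A + 5I) = 2, and the largest Jordan block has size 2 (the smallest k with rank((A + 5I)^k) = rank((A + 5I)^(k+1))).
For λ = 1: rank(A - I) = 3, and the largest Jordan block has size 1 (the smallest k with rank((A - I)^k) = rank((A - I)^(k+1))).

So m_A(x) = (x - 1)(x + 5)^2.

m_A(x) = (x - 1)(x + 5)^2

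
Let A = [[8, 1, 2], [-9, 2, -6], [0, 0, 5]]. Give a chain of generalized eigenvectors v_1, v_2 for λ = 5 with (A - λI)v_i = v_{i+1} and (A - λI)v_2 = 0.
We seek v_1 ∈ ker((A - 5I)^2) \ ker(A - 5I), then set v_{i+1} = (A - 5I) v_i.

One such chain is v_1 = [[0, 1, 0]]^T, v_2 = [[1, -3, 0]]^T. Check: (A - 5I) v_2 = [[0, 0, 0]]^T = 0.

v_1 = [[0, 1, 0]]^T, v_2 = [[1, -3, 0]]^T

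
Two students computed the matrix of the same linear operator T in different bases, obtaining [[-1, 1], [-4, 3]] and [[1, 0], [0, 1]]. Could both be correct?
No.

Both have characteristic polynomial (x - 1)^2, but the minimal polynomial of A is (x - 1)^2 while the minimal polynomial of B is x - 1. The minimal polynomial is a similarity invariant, so A and B are not similar.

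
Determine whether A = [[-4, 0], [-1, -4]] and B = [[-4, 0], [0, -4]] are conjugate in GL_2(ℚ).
No.

Both have characteristic polynomial (x + 4)^2, but the minimal polynomial of A is (x + 4)^2 while the minimal polynomial of B is x + 4. The minimal polynomial is a similarity invariant, so A and B are not similar.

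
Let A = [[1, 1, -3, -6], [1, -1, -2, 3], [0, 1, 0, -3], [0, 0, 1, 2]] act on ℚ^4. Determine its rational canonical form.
The invariant factors of A (the non-unit diagonal entries of the Smith normal form of xI - A over ℚ[x]) are (x^2 - x + 1)^2, each dividing the next. The characteristic polynomial is their product, (x^2 - x + 1)^2.

The rational canonical form is the block-diagonal matrix of companion matrices C(f_i):
R = [[0, 0, 0, -1], [1, 0, 0, 2], [0, 1, 0, -3], [0, 0, 1, 2]].

Note the characteristic polynomial does not split into linear factors over ℚ, so A has no Jordan form over ℚ; the rational canonical form exists over any field.

R = [[0, 0, 0, -1], [1, 0, 0, 2], [0, 1, 0, -3], [0, 0, 1, 2]]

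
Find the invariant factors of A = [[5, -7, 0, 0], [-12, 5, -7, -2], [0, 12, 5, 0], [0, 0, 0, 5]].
x - 5, (x - 5)^3

The Jordan structure of A has elementary divisors (x - 5)^3, (x - 5). Arranging the block sizes at each eigenvalue in decreasing order and taking row products gives the invariant factors.

Invariant factors (smallest first, each dividing the next): x - 5, (x - 5)^3.

Check: the last factor (x - 5)^3 is the minimal polynomial, and the product (x - 5)^4 is the characteristic polynomial.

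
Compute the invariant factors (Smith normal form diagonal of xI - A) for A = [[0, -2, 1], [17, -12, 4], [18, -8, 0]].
The Jordan structure of A has elementary divisors (x + 4)^3. Arranging the block sizes at each eigenvalue in decreasing order and taking row products gives the invariant factors.

Invariant factors (smallest first, each dividing the next): (x + 4)^3.

Check: the last factor (x + 4)^3 is the minimal polynomial, and the product (x + 4)^3 is the characteristic polynomial.

(x + 4)^3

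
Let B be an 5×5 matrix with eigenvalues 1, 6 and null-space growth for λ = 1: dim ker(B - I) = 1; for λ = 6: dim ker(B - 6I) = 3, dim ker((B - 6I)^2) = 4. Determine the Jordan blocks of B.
λ = 1: successive nullity increments [1] count blocks of size ≥ k; block sizes are [1].
λ = 6: successive nullity increments [3, 1] count blocks of size ≥ k; block sizes are [2, 1, 1].

Jordan blocks: (1, 1), (6, 2), (6, 1), (6, 1)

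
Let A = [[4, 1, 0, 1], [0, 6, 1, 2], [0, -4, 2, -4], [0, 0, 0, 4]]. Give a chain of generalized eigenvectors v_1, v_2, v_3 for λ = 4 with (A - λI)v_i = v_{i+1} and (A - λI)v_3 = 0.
We seek v_1 ∈ ker((A - 4I)^3) \ ker((A - 4I)^2), then set v_{i+1} = (A - 4I) v_i.

One such chain is v_1 = [[0, 0, 1, 0]]^T, v_2 = [[0, 1, -2, 0]]^T, v_3 = [[1, 0, 0, 0]]^T. Check: (A - 4I) v_3 = [[0, 0, 0, 0]]^T = 0.

v_1 = [[0, 0, 1, 0]]^T, v_2 = [[0, 1, -2, 0]]^T, v_3 = [[1, 0, 0, 0]]^T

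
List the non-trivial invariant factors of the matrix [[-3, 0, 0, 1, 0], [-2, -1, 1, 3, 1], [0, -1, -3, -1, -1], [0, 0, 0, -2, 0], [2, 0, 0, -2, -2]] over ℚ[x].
x + 2, x + 2, (x + 2)^2(x + 3)

The Jordan structure of A has elementary divisors (x + 3), (x + 2)^2, (x + 2), (x + 2). Arranging the block sizes at each eigenvalue in decreasing order and taking row products gives the invariant factors.

Invariant factors (smallest first, each dividing the next): x + 2, x + 2, (x + 2)^2(x + 3).

Check: the last factor (x + 2)^2(x + 3) is the minimal polynomial, and the product (x + 2)^4(x + 3) is the characteristic polynomial.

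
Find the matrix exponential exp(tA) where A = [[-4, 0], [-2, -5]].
e^{tA} = [[e^{-4*t}, 0], [2*(1 - e^{t})*e^{-5*t}, e^{-5*t}]]

A has Jordan form J = [[-5, 0], [0, -4]] with A = PJP^{-1}, so e^{tA} = P e^{tJ} P^{-1}.

For a Jordan block J_k(λ), e^{tJ_k(λ)} = e^{λt} · (I + tN + t^2 N^2/2! + ... + t^{k-1} N^{k-1}/(k-1)!) where N is the nilpotent superdiagonal part.

Assembling the blocks and conjugating back gives the entries of e^{tA} as shown above.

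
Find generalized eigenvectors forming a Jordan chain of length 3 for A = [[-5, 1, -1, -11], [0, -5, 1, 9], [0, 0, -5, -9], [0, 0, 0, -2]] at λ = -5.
v_1 = [[-1, 0, 1, 0]]^T, v_2 = [[-1, 1, 0, 0]]^T, v_3 = [[1, 0, 0, 0]]^T

We seek v_1 ∈ ker((A + 5I)^3) \ ker((A + 5I)^2), then set v_{i+1} = (A + 5I) v_i.

One such chain is v_1 = [[-1, 0, 1, 0]]^T, v_2 = [[-1, 1, 0, 0]]^T, v_3 = [[1, 0, 0, 0]]^T. Check: (A + 5I) v_3 = [[0, 0, 0, 0]]^T = 0.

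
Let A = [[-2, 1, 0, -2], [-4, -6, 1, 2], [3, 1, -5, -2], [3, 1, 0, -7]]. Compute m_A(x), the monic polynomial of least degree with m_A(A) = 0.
The characteristic polynomial factors as (x + 5)^4. The minimal polynomial is ∏(x - λ)^{k_λ} where k_λ is the size of the largest Jordan block at λ.

For λ = -5: rank(A + 5I) = 2, and the largest Jordan block has size 3 (the smallest k with rank((A + 5I)^k) = rank((A + 5I)^(k+1))).

So m_A(x) = (x + 5)^3.

m_A(x) = (x + 5)^3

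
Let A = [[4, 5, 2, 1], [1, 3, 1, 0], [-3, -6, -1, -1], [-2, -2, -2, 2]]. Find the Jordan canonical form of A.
The characteristic polynomial is det(xI - A) = (x - 2)^4, so the eigenvalues are 2 (algebraic multiplicity 4).

For λ = 2: rank(A - 2I) = 2, rank((A - 2I)^2) = 1, rank((A - 2I)^3) = 0. The eigenspace has dimension 4 - 2 = 2, so there are 2 Jordan blocks; the rank sequence gives block sizes [3, 1].

Assembling the blocks gives the Jordan form J above.

J = [[2, 1, 0, 0], [0, 2, 1, 0], [0, 0, 2, 0], [0, 0, 0, 2]]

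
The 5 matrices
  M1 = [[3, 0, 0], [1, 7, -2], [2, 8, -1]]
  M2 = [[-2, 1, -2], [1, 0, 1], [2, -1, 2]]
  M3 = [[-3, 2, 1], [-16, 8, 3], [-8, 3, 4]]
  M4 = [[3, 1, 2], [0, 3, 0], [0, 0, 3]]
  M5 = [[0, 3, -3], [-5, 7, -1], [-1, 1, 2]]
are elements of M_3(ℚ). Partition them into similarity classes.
3 classes: {M1, M4}, {M2}, {M3, M5}

Characteristic polynomials: χ_{M1} = (x - 3)^3, χ_{M2} = x^3, χ_{M3} = (x - 3)^3, χ_{M4} = (x - 3)^3, χ_{M5} = (x - 3)^3.

{M1, M4}: invariant factors x - 3, (x - 3)^2.

{M2}: invariant factors x^3.

{M3, M5}: invariant factors (x - 3)^3.

Matrices are similar if and only if their invariant-factor lists agree; the partition into similarity classes is {M1, M4}, {M2}, {M3, M5}.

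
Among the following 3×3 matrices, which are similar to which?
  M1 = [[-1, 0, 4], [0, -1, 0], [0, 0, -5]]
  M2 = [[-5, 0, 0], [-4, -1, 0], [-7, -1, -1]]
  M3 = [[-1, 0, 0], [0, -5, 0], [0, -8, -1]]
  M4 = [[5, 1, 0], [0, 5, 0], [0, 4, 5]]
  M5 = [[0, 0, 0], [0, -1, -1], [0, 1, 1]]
4 classes: {M1, M3}, {M2}, {M4}, {M5}

Characteristic polynomials: χ_{M1} = (x + 1)^2(x + 5), χ_{M2} = (x + 1)^2(x + 5), χ_{M3} = (x + 1)^2(x + 5), χ_{M4} = (x - 5)^3, χ_{M5} = x^3.

{M1, M3}: invariant factors x + 1, (x + 1)(x + 5).

{M2}: invariant factors (x + 1)^2(x + 5).

{M4}: invariant factors x - 5, (x - 5)^2.

{M5}: invariant factors x, x^2.

Matrices are similar if and only if their invariant-factor lists agree; the partition into similarity classes is {M1, M3}, {M2}, {M4}, {M5}.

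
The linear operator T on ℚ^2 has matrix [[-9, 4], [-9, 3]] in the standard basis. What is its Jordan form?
The characteristic polynomial is det(xI - A) = (x + 3)^2, so the eigenvalues are -3 (algebraic multiplicity 2).

For λ = -3: rank(A + 3I) = 1, rank((A + 3I)^2) = 0. The eigenspace has dimension 2 - 1 = 1, so there is 1 Jordan block; the rank sequence gives block sizes [2].

Assembling the blocks gives the Jordan form J above.

J = [[-3, 1], [0, -3]]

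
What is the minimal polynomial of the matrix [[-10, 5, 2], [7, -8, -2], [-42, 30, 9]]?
m_A(x) = (x + 3)^2

The characteristic polynomial factors as (x + 3)^3. The minimal polynomial is ∏(x - λ)^{k_λ} where k_λ is the size of the largest Jordan block at λ.

For λ = -3: rank(A + 3I) = 1, and the largest Jordan block has size 2 (the smallest k with rank((A + 3I)^k) = rank((A + 3I)^(k+1))).

So m_A(x) = (x + 3)^2.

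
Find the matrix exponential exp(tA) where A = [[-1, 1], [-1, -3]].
e^{tA} = [[(t + 1)*e^{-2*t}, t*e^{-2*t}], [-t*e^{-2*t}, (1 - t)*e^{-2*t}]]

A has Jordan form J = [[-2, 1], [0, -2]] with A = PJP^{-1}, so e^{tA} = P e^{tJ} P^{-1}.

For a Jordan block J_k(λ), e^{tJ_k(λ)} = e^{λt} · (I + tN + t^2 N^2/2! + ... + t^{k-1} N^{k-1}/(k-1)!) where N is the nilpotent superdiagonal part.

Assembling the blocks and conjugating back gives the entries of e^{tA} as shown above.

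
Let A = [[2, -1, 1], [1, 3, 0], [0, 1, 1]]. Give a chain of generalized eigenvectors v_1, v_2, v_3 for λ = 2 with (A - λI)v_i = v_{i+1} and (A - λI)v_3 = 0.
We seek v_1 ∈ ker((A - 2I)^3) \ ker((A - 2I)^2), then set v_{i+1} = (A - 2I) v_i.

One such chain is v_1 = [[1, 0, 0]]^T, v_2 = [[0, 1, 0]]^T, v_3 = [[-1, 1, 1]]^T. Check: (A - 2I) v_3 = [[0, 0, 0]]^T = 0.

v_1 = [[1, 0, 0]]^T, v_2 = [[0, 1, 0]]^T, v_3 = [[-1, 1, 1]]^T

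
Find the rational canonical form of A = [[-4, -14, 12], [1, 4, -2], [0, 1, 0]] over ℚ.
R = [[0, 0, 4], [1, 0, 0], [0, 1, 0]]

The invariant factors of A (the non-unit diagonal entries of the Smith normal form of xI - A over ℚ[x]) are x^3 - 4, each dividing the next. The characteristic polynomial is their product, x^3 - 4.

The rational canonical form is the block-diagonal matrix of companion matrices C(f_i):
R = [[0, 0, 4], [1, 0, 0], [0, 1, 0]].

Note the characteristic polynomial does not split into linear factors over ℚ, so A has no Jordan form over ℚ; the rational canonical form exists over any field.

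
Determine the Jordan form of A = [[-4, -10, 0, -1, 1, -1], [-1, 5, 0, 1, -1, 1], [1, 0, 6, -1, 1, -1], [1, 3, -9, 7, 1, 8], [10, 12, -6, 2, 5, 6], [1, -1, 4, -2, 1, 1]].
The characteristic polynomial is det(xI - A) = (x - 5)^5(x + 5), so the eigenvalues are -5 (algebraic multiplicity 1), 5 (algebraic multiplicity 5).

For λ = -5: algebraic multiplicity 1 gives one 1×1 block.

For λ = 5: rank(A - 5I) = 4, rank((A - 5I)^2) = 2, rank((A - 5I)^3) = 1. The eigenspace has dimension 6 - 4 = 2, so there are 2 Jordan blocks; the rank sequence gives block sizes [3, 2].

Assembling the blocks gives the Jordan form J above.

J = [[-5, 0, 0, 0, 0, 0], [0, 5, 1, 0, 0, 0], [0, 0, 5, 1, 0, 0], [0, 0, 0, 5, 0, 0], [0, 0, 0, 0, 5, 1], [0, 0, 0, 0, 0, 5]]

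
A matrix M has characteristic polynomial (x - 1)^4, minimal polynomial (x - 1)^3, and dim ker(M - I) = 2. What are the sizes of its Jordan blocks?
λ = 1: algebraic multiplicity 4 (exponent in χ_M), largest block size 3 (exponent in m_M), 2 blocks (geometric multiplicity). These force block sizes [3, 1].

Jordan blocks: (1, 3), (1, 1)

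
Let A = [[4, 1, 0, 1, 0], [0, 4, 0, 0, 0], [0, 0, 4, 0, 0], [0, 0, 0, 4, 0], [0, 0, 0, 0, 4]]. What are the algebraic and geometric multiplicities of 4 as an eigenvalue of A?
The characteristic polynomial is (x - 4)^5, so the factor x - 4 appears with exponent 5: the algebraic multiplicity is 5.

rank(A - 4I) = 1, so the eigenspace has dimension 5 - 1 = 4: the geometric multiplicity is 4.

Since 4 < 5, A is not diagonalizable.

algebraic multiplicity 5, geometric multiplicity 4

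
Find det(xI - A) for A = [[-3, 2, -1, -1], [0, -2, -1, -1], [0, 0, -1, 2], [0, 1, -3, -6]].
xI - A = [[x + 3, -2, 1, 1], [0, x + 2, 1, 1], [0, 0, x + 1, -2], [0, -1, 3, x + 6]].

Expanding det(xI - A) along the first row:
det(xI - A) = + (x + 3)·det([[x + 2, 1, 1], [0, x + 1, -2], [-1, 3, x + 6]]) - (-2)·det([[0, 1, 1], [0, x + 1, -2], [0, 3, x + 6]]) + (1)·det([[0, x + 2, 1], [0, 0, -2], [0, -1, x + 6]]) - (1)·det([[0, x + 2, 1], [0, 0, x + 1], [0, -1, 3]]).

Evaluating gives χ_A(x) = x^4 + 12x^3 + 54x^2 + 108x + 81 = (x + 3)^4.

χ_A(x) = (x + 3)^4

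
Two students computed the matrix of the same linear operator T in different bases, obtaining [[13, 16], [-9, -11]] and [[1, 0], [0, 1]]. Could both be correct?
No.

Both have characteristic polynomial (x - 1)^2, but the minimal polynomial of A is (x - 1)^2 while the minimal polynomial of B is x - 1. The minimal polynomial is a similarity invariant, so A and B are not similar.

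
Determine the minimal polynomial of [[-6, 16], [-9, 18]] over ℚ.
m_A(x) = (x - 6)^2

The characteristic polynomial factors as (x - 6)^2. The minimal polynomial is ∏(x - λ)^{k_λ} where k_λ is the size of the largest Jordan block at λ.

For λ = 6: rank(A - 6I) = 1, and the largest Jordan block has size 2 (the smallest k with rank((A - 6I)^k) = rank((A - 6I)^(k+1))).

So m_A(x) = (x - 6)^2.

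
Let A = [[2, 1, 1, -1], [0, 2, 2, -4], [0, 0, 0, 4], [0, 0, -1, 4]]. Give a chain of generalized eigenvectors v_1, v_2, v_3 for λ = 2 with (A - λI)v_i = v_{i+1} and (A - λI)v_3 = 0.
We seek v_1 ∈ ker((A - 2I)^3) \ ker((A - 2I)^2), then set v_{i+1} = (A - 2I) v_i.

One such chain is v_1 = [[2, 3, -3, -2]]^T, v_2 = [[2, 2, -2, -1]]^T, v_3 = [[1, 0, 0, 0]]^T. Check: (A - 2I) v_3 = [[0, 0, 0, 0]]^T = 0.

v_1 = [[2, 3, -3, -2]]^T, v_2 = [[2, 2, -2, -1]]^T, v_3 = [[1, 0, 0, 0]]^T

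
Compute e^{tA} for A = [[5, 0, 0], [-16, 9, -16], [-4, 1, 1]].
A has Jordan form J = [[5, 1, 0], [0, 5, 0], [0, 0, 5]] with A = PJP^{-1}, so e^{tA} = P e^{tJ} P^{-1}.

For a Jordan block J_k(λ), e^{tJ_k(λ)} = e^{λt} · (I + tN + t^2 N^2/2! + ... + t^{k-1} N^{k-1}/(k-1)!) where N is the nilpotent superdiagonal part.

Assembling the blocks and conjugating back gives the entries of e^{tA} as shown above.

e^{tA} = [[e^{5*t}, 0, 0], [-16*t*e^{5*t}, (4*t + 1)*e^{5*t}, -16*t*e^{5*t}], [-4*t*e^{5*t}, t*e^{5*t}, (1 - 4*t)*e^{5*t}]]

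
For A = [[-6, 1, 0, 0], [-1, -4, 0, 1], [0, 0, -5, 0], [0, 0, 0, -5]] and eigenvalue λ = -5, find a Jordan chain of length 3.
We seek v_1 ∈ ker((A + 5I)^3) \ ker((A + 5I)^2), then set v_{i+1} = (A + 5I) v_i.

One such chain is v_1 = [[0, 1, -1, 1]]^T, v_2 = [[1, 2, 0, 0]]^T, v_3 = [[1, 1, 0, 0]]^T. Check: (A + 5I) v_3 = [[0, 0, 0, 0]]^T = 0.

v_1 = [[0, 1, -1, 1]]^T, v_2 = [[1, 2, 0, 0]]^T, v_3 = [[1, 1, 0, 0]]^T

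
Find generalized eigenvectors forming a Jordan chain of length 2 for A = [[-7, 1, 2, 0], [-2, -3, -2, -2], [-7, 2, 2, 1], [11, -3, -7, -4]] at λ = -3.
We seek v_1 ∈ ker((A + 3I)^2) \ ker(A + 3I), then set v_{i+1} = (A + 3I) v_i.

One such chain is v_1 = [[0, 1, 0, 0]]^T, v_2 = [[1, 0, 2, -3]]^T. Check: (A + 3I) v_2 = [[0, 0, 0, 0]]^T = 0.

v_1 = [[0, 1, 0, 0]]^T, v_2 = [[1, 0, 2, -3]]^T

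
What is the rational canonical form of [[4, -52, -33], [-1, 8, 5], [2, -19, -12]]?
R = [[0, 0, 1], [1, 0, 3], [0, 1, 0]]

The invariant factors of A (the non-unit diagonal entries of the Smith normal form of xI - A over ℚ[x]) are x^3 - 3x - 1, each dividing the next. The characteristic polynomial is their product, x^3 - 3x - 1.

The rational canonical form is the block-diagonal matrix of companion matrices C(f_i):
R = [[0, 0, 1], [1, 0, 3], [0, 1, 0]].

Note the characteristic polynomial does not split into linear factors over ℚ, so A has no Jordan form over ℚ; the rational canonical form exists over any field.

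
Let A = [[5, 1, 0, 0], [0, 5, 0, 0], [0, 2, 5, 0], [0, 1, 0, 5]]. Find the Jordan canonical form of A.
J = [[5, 1, 0, 0], [0, 5, 0, 0], [0, 0, 5, 0], [0, 0, 0, 5]]

The characteristic polynomial is det(xI - A) = (x - 5)^4, so the eigenvalues are 5 (algebraic multiplicity 4).

For λ = 5: rank(A - 5I) = 1, rank((A - 5I)^2) = 0. The eigenspace has dimension 4 - 1 = 3, so there are 3 Jordan blocks; the rank sequence gives block sizes [2, 1, 1].

Assembling the blocks gives the Jordan form J above.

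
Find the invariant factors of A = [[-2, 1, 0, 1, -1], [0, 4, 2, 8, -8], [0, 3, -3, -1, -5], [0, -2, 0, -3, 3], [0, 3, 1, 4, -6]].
The Jordan structure of A has elementary divisors (x + 2)^3, (x + 2)^2. Arranging the block sizes at each eigenvalue in decreasing order and taking row products gives the invariant factors.

Invariant factors (smallest first, each dividing the next): (x + 2)^2, (x + 2)^3.

Check: the last factor (x + 2)^3 is the minimal polynomial, and the product (x + 2)^5 is the characteristic polynomial.

(x + 2)^2, (x + 2)^3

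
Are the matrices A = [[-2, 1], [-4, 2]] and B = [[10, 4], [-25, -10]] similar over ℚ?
Yes.

Two matrices over a field are similar if and only if they have the same invariant factors.

Both A and B have characteristic polynomial x^2 and minimal polynomial x^2. Computing further, both have invariant factors x^2. Hence A and B are similar.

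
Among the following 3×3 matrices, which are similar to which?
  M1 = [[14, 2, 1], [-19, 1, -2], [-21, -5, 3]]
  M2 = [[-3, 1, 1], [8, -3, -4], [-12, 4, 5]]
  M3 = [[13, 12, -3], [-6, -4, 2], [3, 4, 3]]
3 classes: {M1}, {M2}, {M3}

Characteristic polynomials: χ_{M1} = (x - 6)^3, χ_{M2} = (x - 1)(x + 1)^2, χ_{M3} = (x - 4)^3.

{M1}: invariant factors (x - 6)^3.

{M2}: invariant factors (x - 1)(x + 1)^2.

{M3}: invariant factors x - 4, (x - 4)^2.

Matrices are similar if and only if their invariant-factor lists agree; the partition into similarity classes is {M1}, {M2}, {M3}.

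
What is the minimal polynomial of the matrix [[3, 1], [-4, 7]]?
m_A(x) = (x - 5)^2

The characteristic polynomial factors as (x - 5)^2. The minimal polynomial is ∏(x - λ)^{k_λ} where k_λ is the size of the largest Jordan block at λ.

For λ = 5: rank(A - 5I) = 1, and the largest Jordan block has size 2 (the smallest k with rank((A - 5I)^k) = rank((A - 5I)^(k+1))).

So m_A(x) = (x - 5)^2.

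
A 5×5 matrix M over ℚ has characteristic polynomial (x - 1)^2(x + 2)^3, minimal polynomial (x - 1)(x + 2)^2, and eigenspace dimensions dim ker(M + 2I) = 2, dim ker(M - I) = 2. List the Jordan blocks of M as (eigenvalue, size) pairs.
Jordan blocks: (-2, 2), (-2, 1), (1, 1), (1, 1)

λ = -2: algebraic multiplicity 3 (exponent in χ_M), largest block size 2 (exponent in m_M), 2 blocks (geometric multiplicity). These force block sizes [2, 1].
λ = 1: algebraic multiplicity 2 (exponent in χ_M), largest block size 1 (exponent in m_M), 2 blocks (geometric multiplicity). These force block sizes [1, 1].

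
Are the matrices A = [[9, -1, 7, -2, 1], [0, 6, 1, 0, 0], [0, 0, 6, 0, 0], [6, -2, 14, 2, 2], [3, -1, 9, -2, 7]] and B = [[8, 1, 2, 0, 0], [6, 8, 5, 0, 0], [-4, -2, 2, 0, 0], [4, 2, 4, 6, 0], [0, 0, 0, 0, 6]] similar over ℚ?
Yes.

Two matrices over a field are similar if and only if they have the same invariant factors.

Both A and B have characteristic polynomial (x - 6)^5 and minimal polynomial (x - 6)^3. Computing further, both have invariant factors x - 6, x - 6, (x - 6)^3. Hence A and B are similar.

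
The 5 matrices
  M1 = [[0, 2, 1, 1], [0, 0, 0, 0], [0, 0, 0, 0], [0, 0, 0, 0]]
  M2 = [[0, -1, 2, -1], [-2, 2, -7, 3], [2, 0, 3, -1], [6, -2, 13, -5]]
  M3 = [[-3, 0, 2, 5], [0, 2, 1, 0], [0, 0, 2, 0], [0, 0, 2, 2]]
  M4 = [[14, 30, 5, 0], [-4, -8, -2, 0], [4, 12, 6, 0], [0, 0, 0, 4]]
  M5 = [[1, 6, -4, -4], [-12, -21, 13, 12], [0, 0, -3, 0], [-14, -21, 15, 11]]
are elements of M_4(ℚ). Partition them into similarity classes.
Characteristic polynomials: χ_{M1} = x^4, χ_{M2} = x^4, χ_{M3} = (x - 2)^3(x + 3), χ_{M4} = (x - 4)^4, χ_{M5} = (x + 3)^4.

{M1}: invariant factors x, x, x^2.

{M2}: invariant factors x^2, x^2.

{M3}: invariant factors x - 2, (x - 2)^2(x + 3).

{M4}: invariant factors x - 4, x - 4, (x - 4)^2.

{M5}: invariant factors x + 3, (x + 3)^3.

Matrices are similar if and only if their invariant-factor lists agree; the partition into similarity classes is {M1}, {M2}, {M3}, {M4}, {M5}.

5 classes: {M1}, {M2}, {M3}, {M4}, {M5}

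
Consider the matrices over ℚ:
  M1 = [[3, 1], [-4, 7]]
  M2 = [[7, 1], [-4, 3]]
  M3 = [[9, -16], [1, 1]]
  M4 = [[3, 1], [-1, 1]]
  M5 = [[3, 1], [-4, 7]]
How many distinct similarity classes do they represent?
Characteristic polynomials: χ_{M1} = (x - 5)^2, χ_{M2} = (x - 5)^2, χ_{M3} = (x - 5)^2, χ_{M4} = (x - 2)^2, χ_{M5} = (x - 5)^2.

{M1, M2, M3, M5}: invariant factors (x - 5)^2.

{M4}: invariant factors (x - 2)^2.

Matrices are similar if and only if their invariant-factor lists agree; the partition into similarity classes is {M1, M2, M3, M5}, {M4}.

2 classes: {M1, M2, M3, M5}, {M4}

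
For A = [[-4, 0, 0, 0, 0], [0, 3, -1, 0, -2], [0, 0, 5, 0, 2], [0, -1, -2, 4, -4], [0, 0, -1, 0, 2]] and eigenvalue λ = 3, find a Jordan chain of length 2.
We seek v_1 ∈ ker((A - 3I)^2) \ ker(A - 3I), then set v_{i+1} = (A - 3I) v_i.

One such chain is v_1 = [[0, 0, 1, -1, -1]]^T, v_2 = [[0, 1, 0, 1, 0]]^T. Check: (A - 3I) v_2 = [[0, 0, 0, 0, 0]]^T = 0.

v_1 = [[0, 0, 1, -1, -1]]^T, v_2 = [[0, 1, 0, 1, 0]]^T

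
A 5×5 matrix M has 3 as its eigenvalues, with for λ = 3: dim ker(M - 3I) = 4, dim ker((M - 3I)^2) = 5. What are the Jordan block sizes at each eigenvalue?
Jordan blocks: (3, 2), (3, 1), (3, 1), (3, 1)

λ = 3: successive nullity increments [4, 1] count blocks of size ≥ k; block sizes are [2, 1, 1, 1].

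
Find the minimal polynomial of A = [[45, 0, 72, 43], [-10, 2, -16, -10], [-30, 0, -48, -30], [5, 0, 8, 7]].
The characteristic polynomial factors as x(x - 2)^3. The minimal polynomial is ∏(x - λ)^{k_λ} where k_λ is the size of the largest Jordan block at λ.

For λ = 0: rank(A) = 3, and the largest Jordan block has size 1 (the smallest k with rank(A^k) = rank(A^(k+1))).
For λ = 2: rank(A - 2I) = 2, and the largest Jordan block has size 2 (the smallest k with rank((A - 2I)^k) = rank((A - 2I)^(k+1))).

So m_A(x) = x(x - 2)^2.

m_A(x) = x(x - 2)^2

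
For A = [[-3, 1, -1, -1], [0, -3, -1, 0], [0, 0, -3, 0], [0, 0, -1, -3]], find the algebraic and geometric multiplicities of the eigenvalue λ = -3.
The characteristic polynomial is (x + 3)^4, so the factor x + 3 appears with exponent 4: the algebraic multiplicity is 4.

rank(A + 3I) = 2, so the eigenspace has dimension 4 - 2 = 2: the geometric multiplicity is 2.

Since 2 < 4, A is not diagonalizable.

algebraic multiplicity 4, geometric multiplicity 2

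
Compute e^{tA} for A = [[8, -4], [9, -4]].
e^{tA} = [[(6*t + 1)*e^{2*t}, -4*t*e^{2*t}], [9*t*e^{2*t}, (1 - 6*t)*e^{2*t}]]

A has Jordan form J = [[2, 1], [0, 2]] with A = PJP^{-1}, so e^{tA} = P e^{tJ} P^{-1}.

For a Jordan block J_k(λ), e^{tJ_k(λ)} = e^{λt} · (I + tN + t^2 N^2/2! + ... + t^{k-1} N^{k-1}/(k-1)!) where N is the nilpotent superdiagonal part.

Assembling the blocks and conjugating back gives the entries of e^{tA} as shown above.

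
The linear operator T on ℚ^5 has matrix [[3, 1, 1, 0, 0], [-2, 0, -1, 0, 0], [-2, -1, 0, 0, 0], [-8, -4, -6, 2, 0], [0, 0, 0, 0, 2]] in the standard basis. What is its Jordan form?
J = [[1, 1, 0, 0, 0], [0, 1, 0, 0, 0], [0, 0, 1, 0, 0], [0, 0, 0, 2, 0], [0, 0, 0, 0, 2]]

The characteristic polynomial is det(xI - A) = (x - 2)^2(x - 1)^3, so the eigenvalues are 1 (algebraic multiplicity 3), 2 (algebraic multiplicity 2).

For λ = 1: rank(A - I) = 3, rank((A - I)^2) = 2. The eigenspace has dimension 5 - 3 = 2, so there are 2 Jordan blocks; the rank sequence gives block sizes [2, 1].

For λ = 2: rank(A - 2I) = 3. The eigenspace has dimension 5 - 3 = 2, so there are 2 Jordan blocks; the rank sequence gives block sizes [1, 1].

Assembling the blocks gives the Jordan form J above.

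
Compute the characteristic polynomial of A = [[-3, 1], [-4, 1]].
χ_A(x) = (x + 1)^2

xI - A = [[x + 3, -1], [4, x - 1]].

Expanding det(xI - A) along the first row:
det(xI - A) = + (x + 3)·det([[x - 1]]) - (-1)·det([[4]]).

Evaluating gives χ_A(x) = x^2 + 2x + 1 = (x + 1)^2.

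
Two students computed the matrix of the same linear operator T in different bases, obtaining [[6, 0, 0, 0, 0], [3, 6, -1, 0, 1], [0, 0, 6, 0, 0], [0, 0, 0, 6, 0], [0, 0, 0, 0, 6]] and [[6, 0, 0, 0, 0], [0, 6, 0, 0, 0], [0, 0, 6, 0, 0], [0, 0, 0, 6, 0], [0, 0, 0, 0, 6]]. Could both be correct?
Both have characteristic polynomial (x - 6)^5, but the minimal polynomial of A is (x - 6)^2 while the minimal polynomial of B is x - 6. The minimal polynomial is a similarity invariant, so A and B are not similar.

No.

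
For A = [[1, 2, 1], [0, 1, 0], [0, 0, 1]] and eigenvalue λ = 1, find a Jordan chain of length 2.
v_1 = [[-1, 1, -1]]^T, v_2 = [[1, 0, 0]]^T

We seek v_1 ∈ ker((A - I)^2) \ ker(A - I), then set v_{i+1} = (A - I) v_i.

One such chain is v_1 = [[-1, 1, -1]]^T, v_2 = [[1, 0, 0]]^T. Check: (A - I) v_2 = [[0, 0, 0]]^T = 0.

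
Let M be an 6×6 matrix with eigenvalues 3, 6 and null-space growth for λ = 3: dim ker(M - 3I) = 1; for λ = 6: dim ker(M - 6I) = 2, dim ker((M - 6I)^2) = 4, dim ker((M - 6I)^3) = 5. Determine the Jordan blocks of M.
Jordan blocks: (3, 1), (6, 3), (6, 2)

λ = 3: successive nullity increments [1] count blocks of size ≥ k; block sizes are [1].
λ = 6: successive nullity increments [2, 2, 1] count blocks of size ≥ k; block sizes are [3, 2].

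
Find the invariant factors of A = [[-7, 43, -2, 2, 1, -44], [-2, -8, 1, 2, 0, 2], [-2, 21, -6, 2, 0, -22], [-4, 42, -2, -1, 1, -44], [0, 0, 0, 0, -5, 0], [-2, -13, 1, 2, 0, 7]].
(x + 5)^2, (x - 5)(x + 5)^3

The Jordan structure of A has elementary divisors (x + 5)^3, (x + 5)^2, (x - 5). Arranging the block sizes at each eigenvalue in decreasing order and taking row products gives the invariant factors.

Invariant factors (smallest first, each dividing the next): (x + 5)^2, (x - 5)(x + 5)^3.

Check: the last factor (x - 5)(x + 5)^3 is the minimal polynomial, and the product (x - 5)(x + 5)^5 is the characteristic polynomial.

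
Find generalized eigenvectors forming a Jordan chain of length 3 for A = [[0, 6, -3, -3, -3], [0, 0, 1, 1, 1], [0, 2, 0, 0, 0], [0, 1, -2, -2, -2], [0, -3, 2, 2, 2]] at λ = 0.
v_1 = [[2, 0, 1, 0, 0]]^T, v_2 = [[-3, 1, 0, -2, 2]]^T, v_3 = [[6, 0, 2, 1, -3]]^T

We seek v_1 ∈ ker(A^3) \ ker(A^2), then set v_{i+1} = A v_i.

One such chain is v_1 = [[2, 0, 1, 0, 0]]^T, v_2 = [[-3, 1, 0, -2, 2]]^T, v_3 = [[6, 0, 2, 1, -3]]^T. Check: A v_3 = [[0, 0, 0, 0, 0]]^T = 0.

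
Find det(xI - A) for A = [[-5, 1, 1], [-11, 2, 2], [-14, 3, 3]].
χ_A(x) = x^3

xI - A = [[x + 5, -1, -1], [11, x - 2, -2], [14, -3, x - 3]].

Expanding det(xI - A) along the first row:
det(xI - A) = + (x + 5)·det([[x - 2, -2], [-3, x - 3]]) - (-1)·det([[11, -2], [14, x - 3]]) + (-1)·det([[11, x - 2], [14, -3]]).

Evaluating gives χ_A(x) = x^3.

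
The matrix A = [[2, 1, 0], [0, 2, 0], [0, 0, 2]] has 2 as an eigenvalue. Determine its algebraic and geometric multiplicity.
The characteristic polynomial is (x - 2)^3, so the factor x - 2 appears with exponent 3: the algebraic multiplicity is 3.

rank(A - 2I) = 1, so the eigenspace has dimension 3 - 1 = 2: the geometric multiplicity is 2.

Since 2 < 3, A is not diagonalizable.

algebraic multiplicity 3, geometric multiplicity 2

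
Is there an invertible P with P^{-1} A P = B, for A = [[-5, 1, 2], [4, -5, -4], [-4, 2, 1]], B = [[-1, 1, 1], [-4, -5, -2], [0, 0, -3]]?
Yes.

Two matrices over a field are similar if and only if they have the same invariant factors.

Both A and B have characteristic polynomial (x + 3)^3 and minimal polynomial (x + 3)^2. Computing further, both have invariant factors x + 3, (x + 3)^2. Hence A and B are similar.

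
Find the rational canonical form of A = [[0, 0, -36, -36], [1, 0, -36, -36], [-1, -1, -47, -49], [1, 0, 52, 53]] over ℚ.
The invariant factors of A (the non-unit diagonal entries of the Smith normal form of xI - A over ℚ[x]) are (x^2 - 3x + 6)^2, each dividing the next. The characteristic polynomial is their product, (x^2 - 3x + 6)^2.

The rational canonical form is the block-diagonal matrix of companion matrices C(f_i):
R = [[0, 0, 0, -36], [1, 0, 0, 36], [0, 1, 0, -21], [0, 0, 1, 6]].

Note the characteristic polynomial does not split into linear factors over ℚ, so A has no Jordan form over ℚ; the rational canonical form exists over any field.

R = [[0, 0, 0, -36], [1, 0, 0, 36], [0, 1, 0, -21], [0, 0, 1, 6]]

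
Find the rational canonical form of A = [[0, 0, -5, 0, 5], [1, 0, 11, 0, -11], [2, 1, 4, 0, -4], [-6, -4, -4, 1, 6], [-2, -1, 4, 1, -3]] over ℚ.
R = [[0, 0, 0, 0, 5], [1, 0, 0, 0, -6], [0, 1, 0, 0, -3], [0, 0, 1, 0, 3], [0, 0, 0, 1, 2]]

The invariant factors of A (the non-unit diagonal entries of the Smith normal form of xI - A over ℚ[x]) are (x - 1)^2(x^3 - 4x - 5), each dividing the next. The characteristic polynomial is their product, (x - 1)^2(x^3 - 4x - 5).

The rational canonical form is the block-diagonal matrix of companion matrices C(f_i):
R = [[0, 0, 0, 0, 5], [1, 0, 0, 0, -6], [0, 1, 0, 0, -3], [0, 0, 1, 0, 3], [0, 0, 0, 1, 2]].

Note the characteristic polynomial does not split into linear factors over ℚ, so A has no Jordan form over ℚ; the rational canonical form exists over any field.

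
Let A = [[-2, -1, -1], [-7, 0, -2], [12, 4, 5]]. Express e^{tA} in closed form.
e^{tA} = [[(2*t^2 - 3*t + 1)*e^{t}, -t*e^{t}, t*(t - 2)*e^{t}/2], [t*(2*t - 7)*e^{t}, (1 - t)*e^{t}, t*(t - 4)*e^{t}/2], [4*t*(3 - 2*t)*e^{t}, 4*t*e^{t}, (-2*t^2 + 4*t + 1)*e^{t}]]

A has Jordan form J = [[1, 1, 0], [0, 1, 1], [0, 0, 1]] with A = PJP^{-1}, so e^{tA} = P e^{tJ} P^{-1}.

For a Jordan block J_k(λ), e^{tJ_k(λ)} = e^{λt} · (I + tN + t^2 N^2/2! + ... + t^{k-1} N^{k-1}/(k-1)!) where N is the nilpotent superdiagonal part.

Assembling the blocks and conjugating back gives the entries of e^{tA} as shown above.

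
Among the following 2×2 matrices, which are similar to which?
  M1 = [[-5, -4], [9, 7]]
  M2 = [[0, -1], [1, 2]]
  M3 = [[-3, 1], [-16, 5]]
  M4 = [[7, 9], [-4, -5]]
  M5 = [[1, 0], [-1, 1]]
1 class: {M1, M2, M3, M4, M5}

Characteristic polynomials: χ_{M1} = (x - 1)^2, χ_{M2} = (x - 1)^2, χ_{M3} = (x - 1)^2, χ_{M4} = (x - 1)^2, χ_{M5} = (x - 1)^2.

{M1, M2, M3, M4, M5}: invariant factors (x - 1)^2.

Matrices are similar if and only if their invariant-factor lists agree; the partition into similarity classes is {M1, M2, M3, M4, M5}.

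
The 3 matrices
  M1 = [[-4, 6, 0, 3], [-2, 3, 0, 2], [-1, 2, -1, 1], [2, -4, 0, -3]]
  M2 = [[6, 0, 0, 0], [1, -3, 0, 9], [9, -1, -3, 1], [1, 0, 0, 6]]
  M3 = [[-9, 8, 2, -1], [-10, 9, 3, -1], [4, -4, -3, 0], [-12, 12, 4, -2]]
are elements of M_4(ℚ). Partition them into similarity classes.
3 classes: {M1}, {M2}, {M3}

Characteristic polynomials: χ_{M1} = (x + 1)^3(x + 2), χ_{M2} = (x - 6)^2(x + 3)^2, χ_{M3} = (x + 1)^3(x + 2).

{M1}: invariant factors x + 1, x + 1, (x + 1)(x + 2).

{M2}: invariant factors (x - 6)^2(x + 3)^2.

{M3}: invariant factors x + 1, (x + 1)^2(x + 2).

Matrices are similar if and only if their invariant-factor lists agree; the partition into similarity classes is {M1}, {M2}, {M3}.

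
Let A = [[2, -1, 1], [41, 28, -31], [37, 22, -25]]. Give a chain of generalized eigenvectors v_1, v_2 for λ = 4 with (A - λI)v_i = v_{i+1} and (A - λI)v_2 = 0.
v_1 = [[-3, 5, 0]]^T, v_2 = [[1, -3, -1]]^T

We seek v_1 ∈ ker((A - 4I)^2) \ ker(A - 4I), then set v_{i+1} = (A - 4I) v_i.

One such chain is v_1 = [[-3, 5, 0]]^T, v_2 = [[1, -3, -1]]^T. Check: (A - 4I) v_2 = [[0, 0, 0]]^T = 0.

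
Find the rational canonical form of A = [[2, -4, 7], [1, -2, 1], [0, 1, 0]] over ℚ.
R = [[0, 0, 5], [1, 0, 1], [0, 1, 0]]

The invariant factors of A (the non-unit diagonal entries of the Smith normal form of xI - A over ℚ[x]) are x^3 - x - 5, each dividing the next. The characteristic polynomial is their product, x^3 - x - 5.

The rational canonical form is the block-diagonal matrix of companion matrices C(f_i):
R = [[0, 0, 5], [1, 0, 1], [0, 1, 0]].

Note the characteristic polynomial does not split into linear factors over ℚ, so A has no Jordan form over ℚ; the rational canonical form exists over any field.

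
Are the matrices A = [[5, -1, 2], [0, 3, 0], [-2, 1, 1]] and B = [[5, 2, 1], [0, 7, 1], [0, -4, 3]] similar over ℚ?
trace(A) = 9 but trace(B) = 15. The trace is a similarity invariant, so A and B are not similar.

No.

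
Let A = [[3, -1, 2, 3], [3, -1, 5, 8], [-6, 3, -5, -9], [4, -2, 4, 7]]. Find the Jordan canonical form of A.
The characteristic polynomial is det(xI - A) = (x - 1)^4, so the eigenvalues are 1 (algebraic multiplicity 4).

For λ = 1: rank(A - I) = 2, rank((A - I)^2) = 1, rank((A - I)^3) = 0. The eigenspace has dimension 4 - 2 = 2, so there are 2 Jordan blocks; the rank sequence gives block sizes [3, 1].

Assembling the blocks gives the Jordan form J above.

J = [[1, 1, 0, 0], [0, 1, 1, 0], [0, 0, 1, 0], [0, 0, 0, 1]]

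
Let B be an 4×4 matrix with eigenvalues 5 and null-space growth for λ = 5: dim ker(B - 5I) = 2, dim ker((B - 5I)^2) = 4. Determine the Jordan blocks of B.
Jordan blocks: (5, 2), (5, 2)

λ = 5: successive nullity increments [2, 2] count blocks of size ≥ k; block sizes are [2, 2].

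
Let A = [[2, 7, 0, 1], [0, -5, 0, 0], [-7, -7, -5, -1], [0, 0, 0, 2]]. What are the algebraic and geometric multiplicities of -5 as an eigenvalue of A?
algebraic multiplicity 2, geometric multiplicity 2

The characteristic polynomial is (x - 2)^2(x + 5)^2, so the factor x + 5 appears with exponent 2: the algebraic multiplicity is 2.

rank(A + 5I) = 2, so the eigenspace has dimension 4 - 2 = 2: the geometric multiplicity is 2.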